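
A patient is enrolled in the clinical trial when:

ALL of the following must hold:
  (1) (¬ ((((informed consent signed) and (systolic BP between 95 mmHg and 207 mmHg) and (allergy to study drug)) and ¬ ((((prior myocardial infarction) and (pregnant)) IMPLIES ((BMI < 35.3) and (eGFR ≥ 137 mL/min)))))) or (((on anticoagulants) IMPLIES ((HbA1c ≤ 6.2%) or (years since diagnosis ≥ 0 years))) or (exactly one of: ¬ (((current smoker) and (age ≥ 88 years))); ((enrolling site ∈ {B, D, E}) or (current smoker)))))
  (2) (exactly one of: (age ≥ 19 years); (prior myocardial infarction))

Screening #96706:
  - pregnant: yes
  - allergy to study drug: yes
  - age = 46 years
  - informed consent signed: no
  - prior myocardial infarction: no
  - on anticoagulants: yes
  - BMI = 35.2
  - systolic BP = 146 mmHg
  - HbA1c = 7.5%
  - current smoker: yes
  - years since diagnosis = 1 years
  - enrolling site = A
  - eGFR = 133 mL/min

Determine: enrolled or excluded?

Atomic conditions:
  informed consent signed: no → false
  systolic BP between 95 mmHg and 207 mmHg: 146 in [95, 207] is true
  allergy to study drug: yes → true
  prior myocardial infarction: no → false
  pregnant: yes → true
  BMI < 35.3: 35.2 < 35.3 is true
  eGFR ≥ 137 mL/min: 133 ≥ 137 is false
  on anticoagulants: yes → true
  HbA1c ≤ 6.2%: 7.5 ≤ 6.2 is false
  years since diagnosis ≥ 0 years: 1 ≥ 0 is true
  current smoker: yes → true
  age ≥ 88 years: 46 ≥ 88 is false
  enrolling site ∈ {B, D, E}: A is not in the set → false
  age ≥ 19 years: 46 ≥ 19 is true
Combine:
[1.1.1.1] false AND true AND true = false
[1.1.1.2.1.1] false AND true = false
[1.1.1.2.1.2] true AND false = false
[1.1.1.2.1] false → false (antecedent false ⇒ implication holds) = true
[1.1.1.2] NOT true = false
[1.1.1] false AND false = false
[1.1] NOT false = true
[1.2.1.2] false OR true = true
[1.2.1] true → true = true
[1.2.2.1.1] true AND false = false
[1.2.2.1] NOT false = true
[1.2.2.2] false OR true = true
[1.2.2] exactly-one(true, true) = false
[1.2] true OR false = true
[1] true OR true = true
[2] exactly-one(true, false) = true
[root] true AND true = true
Overall: true → enrolled

Enrolled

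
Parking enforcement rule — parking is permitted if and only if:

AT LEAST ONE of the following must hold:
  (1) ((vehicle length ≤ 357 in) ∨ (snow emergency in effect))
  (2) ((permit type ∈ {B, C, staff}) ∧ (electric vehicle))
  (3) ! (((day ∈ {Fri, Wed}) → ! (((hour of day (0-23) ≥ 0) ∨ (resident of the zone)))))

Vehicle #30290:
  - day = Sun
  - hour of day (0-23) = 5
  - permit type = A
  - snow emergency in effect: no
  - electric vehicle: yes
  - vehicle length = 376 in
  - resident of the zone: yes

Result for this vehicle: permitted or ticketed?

Atomic conditions:
  vehicle length ≤ 357 in: 376 ≤ 357 is false
  snow emergency in effect: no → false
  permit type ∈ {B, C, staff}: A is not in the set → false
  electric vehicle: yes → true
  day ∈ {Fri, Wed}: Sun is not in the set → false
  hour of day (0-23) ≥ 0: 5 ≥ 0 is true
  resident of the zone: yes → true
Combine:
[1] false OR false = false
[2] false AND true = false
[3.1.2.1] true OR true = true
[3.1.2] NOT true = false
[3.1] false → false (antecedent false ⇒ implication holds) = true
[3] NOT true = false
[root] false OR false OR false = false
Overall: false → ticketed

Ticketed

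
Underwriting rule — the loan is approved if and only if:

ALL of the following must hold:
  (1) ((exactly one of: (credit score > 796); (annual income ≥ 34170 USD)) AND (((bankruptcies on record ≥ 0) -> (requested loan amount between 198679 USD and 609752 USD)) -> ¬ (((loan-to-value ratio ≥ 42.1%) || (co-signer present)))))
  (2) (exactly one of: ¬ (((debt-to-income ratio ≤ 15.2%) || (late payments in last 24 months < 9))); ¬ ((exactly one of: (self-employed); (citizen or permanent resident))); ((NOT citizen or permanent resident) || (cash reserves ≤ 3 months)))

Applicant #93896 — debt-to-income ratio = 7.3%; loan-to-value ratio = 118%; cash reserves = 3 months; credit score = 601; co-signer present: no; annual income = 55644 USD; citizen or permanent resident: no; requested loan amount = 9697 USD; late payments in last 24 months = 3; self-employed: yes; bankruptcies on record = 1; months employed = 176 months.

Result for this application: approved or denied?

Approved

Atomic conditions:
  credit score > 796: 601 > 796 is false
  annual income ≥ 34170 USD: 55644 ≥ 34170 is true
  bankruptcies on record ≥ 0: 1 ≥ 0 is true
  requested loan amount between 198679 USD and 609752 USD: 9697 in [198679, 609752] is false
  loan-to-value ratio ≥ 42.1%: 118 ≥ 42.1 is true
  co-signer present: no → false
  debt-to-income ratio ≤ 15.2%: 7.3 ≤ 15.2 is true
  late payments in last 24 months < 9: 3 < 9 is true
  self-employed: yes → true
  citizen or permanent resident: no → false
  NOT citizen or permanent resident: no → true
  cash reserves ≤ 3 months: 3 ≤ 3 is true
Combine:
[1.1] exactly-one(false, true) = true
[1.2.1] true → false = false
[1.2.2.1] true OR false = true
[1.2.2] NOT true = false
[1.2] false → false (antecedent false ⇒ implication holds) = true
[1] true AND true = true
[2.1.1] true OR true = true
[2.1] NOT true = false
[2.2.1] exactly-one(true, false) = true
[2.2] NOT true = false
[2.3] true OR true = true
[2] exactly-one(false, false, true) = true
[root] true AND true = true
Overall: true → approved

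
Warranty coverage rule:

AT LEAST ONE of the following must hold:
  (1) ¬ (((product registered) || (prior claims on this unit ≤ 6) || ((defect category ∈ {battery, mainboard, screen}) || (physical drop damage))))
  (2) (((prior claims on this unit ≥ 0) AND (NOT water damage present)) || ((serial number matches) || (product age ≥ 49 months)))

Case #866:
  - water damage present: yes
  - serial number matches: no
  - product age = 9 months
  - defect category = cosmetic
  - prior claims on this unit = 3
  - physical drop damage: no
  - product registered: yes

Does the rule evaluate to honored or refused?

Refused

Atomic conditions:
  product registered: yes → true
  prior claims on this unit ≤ 6: 3 ≤ 6 is true
  defect category ∈ {battery, mainboard, screen}: cosmetic is not in the set → false
  physical drop damage: no → false
  prior claims on this unit ≥ 0: 3 ≥ 0 is true
  NOT water damage present: yes → false
  serial number matches: no → false
  product age ≥ 49 months: 9 ≥ 49 is false
Combine:
[1.1.3] false OR false = false
[1.1] true OR true OR false = true
[1] NOT true = false
[2.1] true AND false = false
[2.2] false OR false = false
[2] false OR false = false
[root] false OR false = false
Overall: false → refused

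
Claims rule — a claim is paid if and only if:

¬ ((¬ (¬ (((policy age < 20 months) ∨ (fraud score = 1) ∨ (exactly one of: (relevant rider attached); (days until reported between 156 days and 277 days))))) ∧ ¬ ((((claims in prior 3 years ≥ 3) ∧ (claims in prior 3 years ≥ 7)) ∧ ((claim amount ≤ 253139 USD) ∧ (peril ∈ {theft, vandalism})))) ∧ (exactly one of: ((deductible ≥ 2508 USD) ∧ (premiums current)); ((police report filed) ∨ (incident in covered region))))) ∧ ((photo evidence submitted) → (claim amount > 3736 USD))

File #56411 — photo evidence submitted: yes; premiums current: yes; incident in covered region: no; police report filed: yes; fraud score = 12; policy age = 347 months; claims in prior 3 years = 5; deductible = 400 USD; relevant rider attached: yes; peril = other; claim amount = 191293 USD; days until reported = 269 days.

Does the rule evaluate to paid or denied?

Paid

Atomic conditions:
  policy age < 20 months: 347 < 20 is false
  fraud score = 1: 12 == 1 is false
  relevant rider attached: yes → true
  days until reported between 156 days and 277 days: 269 in [156, 277] is true
  claims in prior 3 years ≥ 3: 5 ≥ 3 is true
  claims in prior 3 years ≥ 7: 5 ≥ 7 is false
  claim amount ≤ 253139 USD: 191293 ≤ 253139 is true
  peril ∈ {theft, vandalism}: other is not in the set → false
  deductible ≥ 2508 USD: 400 ≥ 2508 is false
  premiums current: yes → true
  police report filed: yes → true
  incident in covered region: no → false
  photo evidence submitted: yes → true
  claim amount > 3736 USD: 191293 > 3736 is true
Combine:
[1.1.1.1.1.3] exactly-one(true, true) = false
[1.1.1.1.1] false OR false OR false = false
[1.1.1.1] NOT false = true
[1.1.1] NOT true = false
[1.1.2.1.1] true AND false = false
[1.1.2.1.2] true AND false = false
[1.1.2.1] false AND false = false
[1.1.2] NOT false = true
[1.1.3.1] false AND true = false
[1.1.3.2] true OR false = true
[1.1.3] exactly-one(false, true) = true
[1.1] false AND true AND true = false
[1] NOT false = true
[2] true → true = true
[root] true AND true = true
Overall: true → paid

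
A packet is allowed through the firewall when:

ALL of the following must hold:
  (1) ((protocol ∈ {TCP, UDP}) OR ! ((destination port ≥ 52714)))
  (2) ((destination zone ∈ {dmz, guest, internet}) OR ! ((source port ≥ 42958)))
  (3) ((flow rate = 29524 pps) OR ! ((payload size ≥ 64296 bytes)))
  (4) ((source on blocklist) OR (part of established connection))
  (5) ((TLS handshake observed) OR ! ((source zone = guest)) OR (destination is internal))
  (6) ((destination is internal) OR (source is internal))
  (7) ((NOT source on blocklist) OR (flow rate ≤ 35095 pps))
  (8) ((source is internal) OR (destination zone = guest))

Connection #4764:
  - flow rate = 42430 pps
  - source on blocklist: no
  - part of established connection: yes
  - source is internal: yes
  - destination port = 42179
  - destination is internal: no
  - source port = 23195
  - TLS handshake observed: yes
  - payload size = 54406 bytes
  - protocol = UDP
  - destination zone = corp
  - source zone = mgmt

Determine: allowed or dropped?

Atomic conditions:
  protocol ∈ {TCP, UDP}: UDP is in the set → true
  destination port ≥ 52714: 42179 ≥ 52714 is false
  destination zone ∈ {dmz, guest, internet}: corp is not in the set → false
  source port ≥ 42958: 23195 ≥ 42958 is false
  flow rate = 29524 pps: 42430 == 29524 is false
  payload size ≥ 64296 bytes: 54406 ≥ 64296 is false
  source on blocklist: no → false
  part of established connection: yes → true
  TLS handshake observed: yes → true
  source zone = guest: mgmt == guest is false
  destination is internal: no → false
  source is internal: yes → true
  NOT source on blocklist: no → true
  flow rate ≤ 35095 pps: 42430 ≤ 35095 is false
  destination zone = guest: corp == guest is false
Combine:
[1.2] NOT false = true
[1] true OR true = true
[2.2] NOT false = true
[2] false OR true = true
[3.2] NOT false = true
[3] false OR true = true
[4] false OR true = true
[5.2] NOT false = true
[5] true OR true OR false = true
[6] false OR true = true
[7] true OR false = true
[8] true OR false = true
[root] true AND true AND true AND true AND true AND true AND true AND true = true
Overall: true → allowed

Allowed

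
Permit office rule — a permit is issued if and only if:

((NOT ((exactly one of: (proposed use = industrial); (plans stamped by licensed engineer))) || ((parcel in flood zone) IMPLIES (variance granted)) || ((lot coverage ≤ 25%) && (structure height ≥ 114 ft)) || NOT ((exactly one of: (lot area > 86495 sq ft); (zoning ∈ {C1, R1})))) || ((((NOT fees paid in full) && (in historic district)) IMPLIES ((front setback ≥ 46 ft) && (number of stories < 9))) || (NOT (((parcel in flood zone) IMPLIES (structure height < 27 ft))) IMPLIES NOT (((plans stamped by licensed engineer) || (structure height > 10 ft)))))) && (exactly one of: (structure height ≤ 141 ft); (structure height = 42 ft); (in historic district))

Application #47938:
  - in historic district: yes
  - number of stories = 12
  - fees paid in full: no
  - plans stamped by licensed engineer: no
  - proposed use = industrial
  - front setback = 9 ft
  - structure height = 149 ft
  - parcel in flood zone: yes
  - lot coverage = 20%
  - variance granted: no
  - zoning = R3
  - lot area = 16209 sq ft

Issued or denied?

Atomic conditions:
  proposed use = industrial: industrial == industrial is true
  plans stamped by licensed engineer: no → false
  parcel in flood zone: yes → true
  variance granted: no → false
  lot coverage ≤ 25%: 20 ≤ 25 is true
  structure height ≥ 114 ft: 149 ≥ 114 is true
  lot area > 86495 sq ft: 16209 > 86495 is false
  zoning ∈ {C1, R1}: R3 is not in the set → false
  NOT fees paid in full: no → true
  in historic district: yes → true
  front setback ≥ 46 ft: 9 ≥ 46 is false
  number of stories < 9: 12 < 9 is false
  structure height < 27 ft: 149 < 27 is false
  structure height > 10 ft: 149 > 10 is true
  structure height ≤ 141 ft: 149 ≤ 141 is false
  structure height = 42 ft: 149 == 42 is false
Combine:
[1.1.1.1] exactly-one(true, false) = true
[1.1.1] NOT true = false
[1.1.2] true → false = false
[1.1.3] true AND true = true
[1.1.4.1] exactly-one(false, false) = false
[1.1.4] NOT false = true
[1.1] false OR false OR true OR true = true
[1.2.1.1] true AND true = true
[1.2.1.2] false AND false = false
[1.2.1] true → false = false
[1.2.2.1.1] true → false = false
[1.2.2.1] NOT false = true
[1.2.2.2.1] false OR true = true
[1.2.2.2] NOT true = false
[1.2.2] true → false = false
[1.2] false OR false = false
[1] true OR false = true
[2] exactly-one(false, false, true) = true
[root] true AND true = true
Overall: true → issued

Issued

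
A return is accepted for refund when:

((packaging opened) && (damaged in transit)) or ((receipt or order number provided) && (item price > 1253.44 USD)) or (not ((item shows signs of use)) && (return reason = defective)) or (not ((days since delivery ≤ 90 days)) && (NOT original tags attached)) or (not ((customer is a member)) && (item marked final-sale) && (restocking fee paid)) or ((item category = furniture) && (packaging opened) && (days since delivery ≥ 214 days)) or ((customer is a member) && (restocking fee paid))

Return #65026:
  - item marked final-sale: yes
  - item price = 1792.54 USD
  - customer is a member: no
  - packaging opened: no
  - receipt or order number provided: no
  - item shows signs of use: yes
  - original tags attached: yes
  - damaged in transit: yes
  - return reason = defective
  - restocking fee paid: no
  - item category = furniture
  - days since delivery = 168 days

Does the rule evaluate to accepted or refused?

Refused

Atomic conditions:
  packaging opened: no → false
  damaged in transit: yes → true
  receipt or order number provided: no → false
  item price > 1253.44 USD: 1792.54 > 1253.44 is true
  item shows signs of use: yes → true
  return reason = defective: defective == defective is true
  days since delivery ≤ 90 days: 168 ≤ 90 is false
  NOT original tags attached: yes → false
  customer is a member: no → false
  item marked final-sale: yes → true
  restocking fee paid: no → false
  item category = furniture: furniture == furniture is true
  days since delivery ≥ 214 days: 168 ≥ 214 is false
Combine:
[1] false AND true = false
[2] false AND true = false
[3.1] NOT true = false
[3] false AND true = false
[4.1] NOT false = true
[4] true AND false = false
[5.1] NOT false = true
[5] true AND true AND false = false
[6] true AND false AND false = false
[7] false AND false = false
[root] false OR false OR false OR false OR false OR false OR false = false
Overall: false → refused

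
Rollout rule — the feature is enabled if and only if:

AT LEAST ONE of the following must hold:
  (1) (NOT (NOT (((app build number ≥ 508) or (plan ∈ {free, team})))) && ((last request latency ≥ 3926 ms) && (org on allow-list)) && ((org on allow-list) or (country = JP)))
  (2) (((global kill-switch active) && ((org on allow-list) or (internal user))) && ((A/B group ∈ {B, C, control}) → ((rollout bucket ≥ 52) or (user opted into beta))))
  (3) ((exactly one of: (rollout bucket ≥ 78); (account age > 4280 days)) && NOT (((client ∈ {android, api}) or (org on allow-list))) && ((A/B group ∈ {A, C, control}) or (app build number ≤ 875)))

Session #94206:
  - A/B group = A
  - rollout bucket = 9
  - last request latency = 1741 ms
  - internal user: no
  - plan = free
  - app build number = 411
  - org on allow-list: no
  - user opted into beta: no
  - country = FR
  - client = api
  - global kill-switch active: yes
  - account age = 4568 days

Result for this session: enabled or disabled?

Disabled

Atomic conditions:
  app build number ≥ 508: 411 ≥ 508 is false
  plan ∈ {free, team}: free is in the set → true
  last request latency ≥ 3926 ms: 1741 ≥ 3926 is false
  org on allow-list: no → false
  country = JP: FR == JP is false
  global kill-switch active: yes → true
  internal user: no → false
  A/B group ∈ {B, C, control}: A is not in the set → false
  rollout bucket ≥ 52: 9 ≥ 52 is false
  user opted into beta: no → false
  rollout bucket ≥ 78: 9 ≥ 78 is false
  account age > 4280 days: 4568 > 4280 is true
  client ∈ {android, api}: api is in the set → true
  A/B group ∈ {A, C, control}: A is in the set → true
  app build number ≤ 875: 411 ≤ 875 is true
Combine:
[1.1.1.1] false OR true = true
[1.1.1] NOT true = false
[1.1] NOT false = true
[1.2] false AND false = false
[1.3] false OR false = false
[1] true AND false AND false = false
[2.1.2] false OR false = false
[2.1] true AND false = false
[2.2.2] false OR false = false
[2.2] false → false (antecedent false ⇒ implication holds) = true
[2] false AND true = false
[3.1] exactly-one(false, true) = true
[3.2.1] true OR false = true
[3.2] NOT true = false
[3.3] true OR true = true
[3] true AND false AND true = false
[root] false OR false OR false = false
Overall: false → disabled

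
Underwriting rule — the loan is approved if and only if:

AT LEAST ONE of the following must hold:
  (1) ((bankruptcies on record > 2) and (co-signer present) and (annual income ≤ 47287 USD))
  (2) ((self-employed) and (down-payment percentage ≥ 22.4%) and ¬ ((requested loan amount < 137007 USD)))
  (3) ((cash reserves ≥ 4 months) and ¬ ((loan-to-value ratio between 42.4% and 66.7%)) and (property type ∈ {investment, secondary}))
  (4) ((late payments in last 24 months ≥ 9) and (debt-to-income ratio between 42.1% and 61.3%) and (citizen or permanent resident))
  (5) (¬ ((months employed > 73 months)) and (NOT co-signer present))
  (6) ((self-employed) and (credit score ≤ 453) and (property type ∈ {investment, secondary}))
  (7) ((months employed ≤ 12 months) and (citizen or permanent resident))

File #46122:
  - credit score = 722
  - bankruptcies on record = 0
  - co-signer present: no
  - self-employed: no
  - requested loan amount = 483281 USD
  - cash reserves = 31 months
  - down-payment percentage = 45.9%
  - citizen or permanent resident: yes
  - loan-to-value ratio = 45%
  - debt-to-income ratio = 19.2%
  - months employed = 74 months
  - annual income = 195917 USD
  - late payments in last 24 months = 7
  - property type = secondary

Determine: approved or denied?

Denied

Atomic conditions:
  bankruptcies on record > 2: 0 > 2 is false
  co-signer present: no → false
  annual income ≤ 47287 USD: 195917 ≤ 47287 is false
  self-employed: no → false
  down-payment percentage ≥ 22.4%: 45.9 ≥ 22.4 is true
  requested loan amount < 137007 USD: 483281 < 137007 is false
  cash reserves ≥ 4 months: 31 ≥ 4 is true
  loan-to-value ratio between 42.4% and 66.7%: 45 in [42.4, 66.7] is true
  property type ∈ {investment, secondary}: secondary is in the set → true
  late payments in last 24 months ≥ 9: 7 ≥ 9 is false
  debt-to-income ratio between 42.1% and 61.3%: 19.2 in [42.1, 61.3] is false
  citizen or permanent resident: yes → true
  months employed > 73 months: 74 > 73 is true
  NOT co-signer present: no → true
  credit score ≤ 453: 722 ≤ 453 is false
  months employed ≤ 12 months: 74 ≤ 12 is false
Combine:
[1] false AND false AND false = false
[2.3] NOT false = true
[2] false AND true AND true = false
[3.2] NOT true = false
[3] true AND false AND true = false
[4] false AND false AND true = false
[5.1] NOT true = false
[5] false AND true = false
[6] false AND false AND true = false
[7] false AND true = false
[root] false OR false OR false OR false OR false OR false OR false = false
Overall: false → denied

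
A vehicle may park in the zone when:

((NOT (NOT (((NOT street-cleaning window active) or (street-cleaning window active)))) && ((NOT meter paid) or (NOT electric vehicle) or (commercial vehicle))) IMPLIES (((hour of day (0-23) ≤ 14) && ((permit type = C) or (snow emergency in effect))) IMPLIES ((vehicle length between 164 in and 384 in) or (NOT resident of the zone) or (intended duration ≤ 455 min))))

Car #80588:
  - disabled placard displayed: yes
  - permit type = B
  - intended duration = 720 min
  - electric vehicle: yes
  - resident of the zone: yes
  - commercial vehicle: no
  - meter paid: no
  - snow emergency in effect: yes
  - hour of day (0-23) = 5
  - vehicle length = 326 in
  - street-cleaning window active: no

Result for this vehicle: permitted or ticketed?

Permitted

Atomic conditions:
  NOT street-cleaning window active: no → true
  street-cleaning window active: no → false
  NOT meter paid: no → true
  NOT electric vehicle: yes → false
  commercial vehicle: no → false
  hour of day (0-23) ≤ 14: 5 ≤ 14 is true
  permit type = C: B == C is false
  snow emergency in effect: yes → true
  vehicle length between 164 in and 384 in: 326 in [164, 384] is true
  NOT resident of the zone: yes → false
  intended duration ≤ 455 min: 720 ≤ 455 is false
Combine:
[1.1.1.1] true OR false = true
[1.1.1] NOT true = false
[1.1] NOT false = true
[1.2] true OR false OR false = true
[1] true AND true = true
[2.1.2] false OR true = true
[2.1] true AND true = true
[2.2] true OR false OR false = true
[2] true → true = true
[root] true → true = true
Overall: true → permitted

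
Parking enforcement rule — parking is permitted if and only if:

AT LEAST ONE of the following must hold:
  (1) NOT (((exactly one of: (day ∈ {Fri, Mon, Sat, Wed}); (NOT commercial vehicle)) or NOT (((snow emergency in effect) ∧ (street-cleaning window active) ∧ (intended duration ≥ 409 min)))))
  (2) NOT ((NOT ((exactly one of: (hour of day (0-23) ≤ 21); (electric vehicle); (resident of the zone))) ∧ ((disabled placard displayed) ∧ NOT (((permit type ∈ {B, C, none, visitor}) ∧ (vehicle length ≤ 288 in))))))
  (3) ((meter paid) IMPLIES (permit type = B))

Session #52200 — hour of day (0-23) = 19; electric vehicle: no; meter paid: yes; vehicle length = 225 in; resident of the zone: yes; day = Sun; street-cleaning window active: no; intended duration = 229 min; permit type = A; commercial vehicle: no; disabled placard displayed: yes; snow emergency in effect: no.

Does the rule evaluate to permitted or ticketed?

Ticketed

Atomic conditions:
  day ∈ {Fri, Mon, Sat, Wed}: Sun is not in the set → false
  NOT commercial vehicle: no → true
  snow emergency in effect: no → false
  street-cleaning window active: no → false
  intended duration ≥ 409 min: 229 ≥ 409 is false
  hour of day (0-23) ≤ 21: 19 ≤ 21 is true
  electric vehicle: no → false
  resident of the zone: yes → true
  disabled placard displayed: yes → true
  permit type ∈ {B, C, none, visitor}: A is not in the set → false
  vehicle length ≤ 288 in: 225 ≤ 288 is true
  meter paid: yes → true
  permit type = B: A == B is false
Combine:
[1.1.1] exactly-one(false, true) = true
[1.1.2.1] false AND false AND false = false
[1.1.2] NOT false = true
[1.1] true OR true = true
[1] NOT true = false
[2.1.1.1] exactly-one(true, false, true) = false
[2.1.1] NOT false = true
[2.1.2.2.1] false AND true = false
[2.1.2.2] NOT false = true
[2.1.2] true AND true = true
[2.1] true AND true = true
[2] NOT true = false
[3] true → false = false
[root] false OR false OR false = false
Overall: false → ticketed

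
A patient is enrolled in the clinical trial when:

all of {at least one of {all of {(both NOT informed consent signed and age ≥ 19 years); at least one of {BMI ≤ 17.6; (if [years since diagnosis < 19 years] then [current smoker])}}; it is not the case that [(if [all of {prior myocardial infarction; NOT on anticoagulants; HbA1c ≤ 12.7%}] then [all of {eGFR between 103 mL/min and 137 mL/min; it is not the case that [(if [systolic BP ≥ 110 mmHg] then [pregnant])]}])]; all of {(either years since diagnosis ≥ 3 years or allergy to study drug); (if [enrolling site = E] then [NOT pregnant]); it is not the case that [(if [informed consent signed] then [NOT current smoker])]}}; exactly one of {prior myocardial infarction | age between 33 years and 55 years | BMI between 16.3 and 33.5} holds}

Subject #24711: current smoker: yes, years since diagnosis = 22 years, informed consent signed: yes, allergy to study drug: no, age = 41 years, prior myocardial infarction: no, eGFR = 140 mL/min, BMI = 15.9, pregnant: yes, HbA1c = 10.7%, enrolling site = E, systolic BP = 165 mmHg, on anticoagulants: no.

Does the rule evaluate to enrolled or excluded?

Excluded

Atomic conditions:
  NOT informed consent signed: yes → false
  age ≥ 19 years: 41 ≥ 19 is true
  BMI ≤ 17.6: 15.9 ≤ 17.6 is true
  years since diagnosis < 19 years: 22 < 19 is false
  current smoker: yes → true
  prior myocardial infarction: no → false
  NOT on anticoagulants: no → true
  HbA1c ≤ 12.7%: 10.7 ≤ 12.7 is true
  eGFR between 103 mL/min and 137 mL/min: 140 in [103, 137] is false
  systolic BP ≥ 110 mmHg: 165 ≥ 110 is true
  pregnant: yes → true
  years since diagnosis ≥ 3 years: 22 ≥ 3 is true
  allergy to study drug: no → false
  enrolling site = E: E == E is true
  NOT pregnant: yes → false
  informed consent signed: yes → true
  NOT current smoker: yes → false
  age between 33 years and 55 years: 41 in [33, 55] is true
  BMI between 16.3 and 33.5: 15.9 in [16.3, 33.5] is false
Combine:
[1.1.1] false AND true = false
[1.1.2.2] false → true (antecedent false ⇒ implication holds) = true
[1.1.2] true OR true = true
[1.1] false AND true = false
[1.2.1.1] false AND true AND true = false
[1.2.1.2.2.1] true → true = true
[1.2.1.2.2] NOT true = false
[1.2.1.2] false AND false = false
[1.2.1] false → false (antecedent false ⇒ implication holds) = true
[1.2] NOT true = false
[1.3.1] true OR false = true
[1.3.2] true → false = false
[1.3.3.1] true → false = false
[1.3.3] NOT false = true
[1.3] true AND false AND true = false
[1] false OR false OR false = false
[2] exactly-one(false, true, false) = true
[root] false AND true = false
Overall: false → excluded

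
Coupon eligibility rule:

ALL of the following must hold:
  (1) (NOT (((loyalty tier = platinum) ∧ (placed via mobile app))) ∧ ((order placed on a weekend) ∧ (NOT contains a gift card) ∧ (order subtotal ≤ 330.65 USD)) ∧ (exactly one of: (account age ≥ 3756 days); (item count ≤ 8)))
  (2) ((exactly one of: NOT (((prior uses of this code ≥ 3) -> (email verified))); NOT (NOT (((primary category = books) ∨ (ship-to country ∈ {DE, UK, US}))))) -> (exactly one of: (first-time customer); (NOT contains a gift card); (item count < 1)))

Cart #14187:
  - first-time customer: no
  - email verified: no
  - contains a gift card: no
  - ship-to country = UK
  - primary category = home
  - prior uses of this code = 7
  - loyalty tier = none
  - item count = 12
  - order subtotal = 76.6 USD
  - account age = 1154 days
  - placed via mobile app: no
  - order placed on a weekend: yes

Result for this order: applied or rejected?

Atomic conditions:
  loyalty tier = platinum: none == platinum is false
  placed via mobile app: no → false
  order placed on a weekend: yes → true
  NOT contains a gift card: no → true
  order subtotal ≤ 330.65 USD: 76.6 ≤ 330.65 is true
  account age ≥ 3756 days: 1154 ≥ 3756 is false
  item count ≤ 8: 12 ≤ 8 is false
  prior uses of this code ≥ 3: 7 ≥ 3 is true
  email verified: no → false
  primary category = books: home == books is false
  ship-to country ∈ {DE, UK, US}: UK is in the set → true
  first-time customer: no → false
  item count < 1: 12 < 1 is false
Combine:
[1.1.1] false AND false = false
[1.1] NOT false = true
[1.2] true AND true AND true = true
[1.3] exactly-one(false, false) = false
[1] true AND true AND false = false
[2.1.1.1] true → false = false
[2.1.1] NOT false = true
[2.1.2.1.1] false OR true = true
[2.1.2.1] NOT true = false
[2.1.2] NOT false = true
[2.1] exactly-one(true, true) = false
[2.2] exactly-one(false, true, false) = true
[2] false → true (antecedent false ⇒ implication holds) = true
[root] false AND true = false
Overall: false → rejected

Rejected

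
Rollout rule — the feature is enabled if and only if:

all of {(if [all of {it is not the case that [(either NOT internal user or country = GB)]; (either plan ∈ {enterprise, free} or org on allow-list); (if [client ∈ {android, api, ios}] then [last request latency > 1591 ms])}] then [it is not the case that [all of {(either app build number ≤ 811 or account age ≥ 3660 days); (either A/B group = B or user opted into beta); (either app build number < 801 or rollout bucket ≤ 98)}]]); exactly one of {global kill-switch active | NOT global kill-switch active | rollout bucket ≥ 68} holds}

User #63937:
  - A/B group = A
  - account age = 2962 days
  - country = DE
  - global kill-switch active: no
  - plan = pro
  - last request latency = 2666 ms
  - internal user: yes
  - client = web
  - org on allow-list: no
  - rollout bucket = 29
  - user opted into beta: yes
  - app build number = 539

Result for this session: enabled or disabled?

Atomic conditions:
  NOT internal user: yes → false
  country = GB: DE == GB is false
  plan ∈ {enterprise, free}: pro is not in the set → false
  org on allow-list: no → false
  client ∈ {android, api, ios}: web is not in the set → false
  last request latency > 1591 ms: 2666 > 1591 is true
  app build number ≤ 811: 539 ≤ 811 is true
  account age ≥ 3660 days: 2962 ≥ 3660 is false
  A/B group = B: A == B is false
  user opted into beta: yes → true
  app build number < 801: 539 < 801 is true
  rollout bucket ≤ 98: 29 ≤ 98 is true
  global kill-switch active: no → false
  NOT global kill-switch active: no → true
  rollout bucket ≥ 68: 29 ≥ 68 is false
Combine:
[1.1.1.1] false OR false = false
[1.1.1] NOT false = true
[1.1.2] false OR false = false
[1.1.3] false → true (antecedent false ⇒ implication holds) = true
[1.1] true AND false AND true = false
[1.2.1.1] true OR false = true
[1.2.1.2] false OR true = true
[1.2.1.3] true OR true = true
[1.2.1] true AND true AND true = true
[1.2] NOT true = false
[1] false → false (antecedent false ⇒ implication holds) = true
[2] exactly-one(false, true, false) = true
[root] true AND true = true
Overall: true → enabled

Enabled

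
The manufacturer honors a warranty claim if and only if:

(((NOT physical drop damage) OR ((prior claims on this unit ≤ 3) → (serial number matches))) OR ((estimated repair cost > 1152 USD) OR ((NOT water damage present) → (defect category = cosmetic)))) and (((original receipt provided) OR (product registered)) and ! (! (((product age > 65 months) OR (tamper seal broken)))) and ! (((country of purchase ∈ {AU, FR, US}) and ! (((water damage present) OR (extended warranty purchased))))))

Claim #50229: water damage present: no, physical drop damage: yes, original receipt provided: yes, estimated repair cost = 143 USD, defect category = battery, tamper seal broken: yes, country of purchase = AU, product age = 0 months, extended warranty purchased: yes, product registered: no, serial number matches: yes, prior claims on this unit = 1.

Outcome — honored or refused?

Honored

Atomic conditions:
  NOT physical drop damage: yes → false
  prior claims on this unit ≤ 3: 1 ≤ 3 is true
  serial number matches: yes → true
  estimated repair cost > 1152 USD: 143 > 1152 is false
  NOT water damage present: no → true
  defect category = cosmetic: battery == cosmetic is false
  original receipt provided: yes → true
  product registered: no → false
  product age > 65 months: 0 > 65 is false
  tamper seal broken: yes → true
  country of purchase ∈ {AU, FR, US}: AU is in the set → true
  water damage present: no → false
  extended warranty purchased: yes → true
Combine:
[1.1.2] true → true = true
[1.1] false OR true = true
[1.2.2] true → false = false
[1.2] false OR false = false
[1] true OR false = true
[2.1] true OR false = true
[2.2.1.1] false OR true = true
[2.2.1] NOT true = false
[2.2] NOT false = true
[2.3.1.2.1] false OR true = true
[2.3.1.2] NOT true = false
[2.3.1] true AND false = false
[2.3] NOT false = true
[2] true AND true AND true = true
[root] true AND true = true
Overall: true → honored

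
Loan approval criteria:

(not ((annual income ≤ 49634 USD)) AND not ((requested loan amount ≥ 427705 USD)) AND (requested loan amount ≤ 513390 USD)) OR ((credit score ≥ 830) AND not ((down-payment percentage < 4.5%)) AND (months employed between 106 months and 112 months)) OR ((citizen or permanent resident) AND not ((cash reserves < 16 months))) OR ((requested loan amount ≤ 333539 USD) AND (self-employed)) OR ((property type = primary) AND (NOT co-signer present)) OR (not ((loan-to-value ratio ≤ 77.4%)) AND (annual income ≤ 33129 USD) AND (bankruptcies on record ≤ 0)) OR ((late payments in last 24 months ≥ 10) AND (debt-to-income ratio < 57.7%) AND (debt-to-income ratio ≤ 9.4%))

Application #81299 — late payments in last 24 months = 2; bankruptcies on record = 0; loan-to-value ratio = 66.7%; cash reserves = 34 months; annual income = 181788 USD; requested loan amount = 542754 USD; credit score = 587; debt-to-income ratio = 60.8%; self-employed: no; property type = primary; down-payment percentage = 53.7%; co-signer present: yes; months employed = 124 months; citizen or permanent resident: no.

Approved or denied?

Atomic conditions:
  annual income ≤ 49634 USD: 181788 ≤ 49634 is false
  requested loan amount ≥ 427705 USD: 542754 ≥ 427705 is true
  requested loan amount ≤ 513390 USD: 542754 ≤ 513390 is false
  credit score ≥ 830: 587 ≥ 830 is false
  down-payment percentage < 4.5%: 53.7 < 4.5 is false
  months employed between 106 months and 112 months: 124 in [106, 112] is false
  citizen or permanent resident: no → false
  cash reserves < 16 months: 34 < 16 is false
  requested loan amount ≤ 333539 USD: 542754 ≤ 333539 is false
  self-employed: no → false
  property type = primary: primary == primary is true
  NOT co-signer present: yes → false
  loan-to-value ratio ≤ 77.4%: 66.7 ≤ 77.4 is true
  annual income ≤ 33129 USD: 181788 ≤ 33129 is false
  bankruptcies on record ≤ 0: 0 ≤ 0 is true
  late payments in last 24 months ≥ 10: 2 ≥ 10 is false
  debt-to-income ratio < 57.7%: 60.8 < 57.7 is false
  debt-to-income ratio ≤ 9.4%: 60.8 ≤ 9.4 is false
Combine:
[1.1] NOT false = true
[1.2] NOT true = false
[1] true AND false AND false = false
[2.2] NOT false = true
[2] false AND true AND false = false
[3.2] NOT false = true
[3] false AND true = false
[4] false AND false = false
[5] true AND false = false
[6.1] NOT true = false
[6] false AND false AND true = false
[7] false AND false AND false = false
[root] false OR false OR false OR false OR false OR false OR false = false
Overall: false → denied

Denied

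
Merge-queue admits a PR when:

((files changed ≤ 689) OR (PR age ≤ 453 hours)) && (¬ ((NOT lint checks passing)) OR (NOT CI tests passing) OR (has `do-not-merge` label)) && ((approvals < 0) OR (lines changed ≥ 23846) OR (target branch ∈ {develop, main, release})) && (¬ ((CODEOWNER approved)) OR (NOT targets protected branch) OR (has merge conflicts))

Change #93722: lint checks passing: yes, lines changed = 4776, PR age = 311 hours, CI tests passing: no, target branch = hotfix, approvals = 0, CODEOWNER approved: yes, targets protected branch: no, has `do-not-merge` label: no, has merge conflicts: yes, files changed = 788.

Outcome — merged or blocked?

Atomic conditions:
  files changed ≤ 689: 788 ≤ 689 is false
  PR age ≤ 453 hours: 311 ≤ 453 is true
  NOT lint checks passing: yes → false
  NOT CI tests passing: no → true
  has `do-not-merge` label: no → false
  approvals < 0: 0 < 0 is false
  lines changed ≥ 23846: 4776 ≥ 23846 is false
  target branch ∈ {develop, main, release}: hotfix is not in the set → false
  CODEOWNER approved: yes → true
  NOT targets protected branch: no → true
  has merge conflicts: yes → true
Combine:
[1] false OR true = true
[2.1] NOT false = true
[2] true OR true OR false = true
[3] false OR false OR false = false
[4.1] NOT true = false
[4] false OR true OR true = true
[root] true AND true AND false AND true = false
Overall: false → blocked

Blocked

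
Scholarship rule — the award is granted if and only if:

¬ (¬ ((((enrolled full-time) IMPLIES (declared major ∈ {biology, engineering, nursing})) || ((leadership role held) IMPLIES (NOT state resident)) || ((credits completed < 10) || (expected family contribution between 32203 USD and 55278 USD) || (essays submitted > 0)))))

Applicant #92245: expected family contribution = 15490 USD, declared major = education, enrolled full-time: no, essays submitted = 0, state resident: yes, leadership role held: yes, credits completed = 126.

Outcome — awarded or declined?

Awarded

Atomic conditions:
  enrolled full-time: no → false
  declared major ∈ {biology, engineering, nursing}: education is not in the set → false
  leadership role held: yes → true
  NOT state resident: yes → false
  credits completed < 10: 126 < 10 is false
  expected family contribution between 32203 USD and 55278 USD: 15490 in [32203, 55278] is false
  essays submitted > 0: 0 > 0 is false
Combine:
[1.1.1] false → false (antecedent false ⇒ implication holds) = true
[1.1.2] true → false = false
[1.1.3] false OR false OR false = false
[1.1] true OR false OR false = true
[1] NOT true = false
[root] NOT false = true
Overall: true → awarded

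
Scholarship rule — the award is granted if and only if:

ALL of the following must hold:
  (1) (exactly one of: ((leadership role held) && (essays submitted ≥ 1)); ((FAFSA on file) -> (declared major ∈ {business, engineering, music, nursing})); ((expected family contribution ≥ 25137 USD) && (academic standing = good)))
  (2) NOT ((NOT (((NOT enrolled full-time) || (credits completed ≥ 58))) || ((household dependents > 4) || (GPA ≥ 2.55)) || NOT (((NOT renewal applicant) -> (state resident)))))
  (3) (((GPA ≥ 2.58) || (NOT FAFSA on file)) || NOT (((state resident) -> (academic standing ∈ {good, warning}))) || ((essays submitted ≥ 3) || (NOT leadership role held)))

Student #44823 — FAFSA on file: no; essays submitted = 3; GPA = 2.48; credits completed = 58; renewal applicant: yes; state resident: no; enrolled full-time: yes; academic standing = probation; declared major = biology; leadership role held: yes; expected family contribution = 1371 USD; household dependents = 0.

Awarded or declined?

Declined

Atomic conditions:
  leadership role held: yes → true
  essays submitted ≥ 1: 3 ≥ 1 is true
  FAFSA on file: no → false
  declared major ∈ {business, engineering, music, nursing}: biology is not in the set → false
  expected family contribution ≥ 25137 USD: 1371 ≥ 25137 is false
  academic standing = good: probation == good is false
  NOT enrolled full-time: yes → false
  credits completed ≥ 58: 58 ≥ 58 is true
  household dependents > 4: 0 > 4 is false
  GPA ≥ 2.55: 2.48 ≥ 2.55 is false
  NOT renewal applicant: yes → false
  state resident: no → false
  GPA ≥ 2.58: 2.48 ≥ 2.58 is false
  NOT FAFSA on file: no → true
  academic standing ∈ {good, warning}: probation is not in the set → false
  essays submitted ≥ 3: 3 ≥ 3 is true
  NOT leadership role held: yes → false
Combine:
[1.1] true AND true = true
[1.2] false → false (antecedent false ⇒ implication holds) = true
[1.3] false AND false = false
[1] exactly-one(true, true, false) = false
[2.1.1.1] false OR true = true
[2.1.1] NOT true = false
[2.1.2] false OR false = false
[2.1.3.1] false → false (antecedent false ⇒ implication holds) = true
[2.1.3] NOT true = false
[2.1] false OR false OR false = false
[2] NOT false = true
[3.1] false OR true = true
[3.2.1] false → false (antecedent false ⇒ implication holds) = true
[3.2] NOT true = false
[3.3] true OR false = true
[3] true OR false OR true = true
[root] false AND true AND true = false
Overall: false → declined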